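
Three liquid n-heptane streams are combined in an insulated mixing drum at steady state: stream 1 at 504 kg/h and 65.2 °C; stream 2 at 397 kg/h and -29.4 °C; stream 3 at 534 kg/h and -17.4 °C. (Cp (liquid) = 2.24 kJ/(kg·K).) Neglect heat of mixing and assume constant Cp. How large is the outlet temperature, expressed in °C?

T_out = 8.29 °C

Energy balance with Q = 0: Σ ṁᵢCp,ᵢ(T_out − Tᵢ) = 0
Σ ṁᵢCp,ᵢTᵢ = 504×2.24×65.2 + 397×2.24×-29.4 + 534×2.24×-17.4 = 26650
Σ ṁᵢCp,ᵢ = 504×2.24 + 397×2.24 + 534×2.24 = 3214.4
T_out = 26650 / 3214.4 = 8.2909 °C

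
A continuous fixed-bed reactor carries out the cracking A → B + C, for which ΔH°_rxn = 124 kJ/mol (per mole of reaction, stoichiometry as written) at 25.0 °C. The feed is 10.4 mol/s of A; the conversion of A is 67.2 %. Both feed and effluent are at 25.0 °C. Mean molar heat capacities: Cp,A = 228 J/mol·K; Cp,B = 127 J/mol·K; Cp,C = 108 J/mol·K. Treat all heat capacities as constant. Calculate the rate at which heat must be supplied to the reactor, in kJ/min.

Q_in = 52000 kJ/min

Extent of reaction ξ = 0.672 × 10.4 = 6.9888 mol/s
Reaction term: ξ·ΔH°_rxn = 6.9888 × 124 = 866.61 kJ/s
Q = ΔH = 866.61 kJ/s = 866.61 kW
Heat supplied = 51997 kJ/min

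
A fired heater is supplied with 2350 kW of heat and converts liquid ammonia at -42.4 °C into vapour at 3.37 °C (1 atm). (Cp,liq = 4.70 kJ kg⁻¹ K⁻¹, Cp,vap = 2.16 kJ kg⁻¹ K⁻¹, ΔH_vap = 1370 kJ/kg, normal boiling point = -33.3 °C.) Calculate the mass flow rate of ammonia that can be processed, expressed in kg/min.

ṁ = 94.5 kg/min

Δh = 4.70×(-33.3−-42.4) + 1370 + 2.16×(3.37−-33.3) = 1492 kJ/kg
Q = 2350 kW = 2350 kJ/s = 141000 kJ/min
ṁ = Q/Δh = 141000 / 1492 = 94.505 kg/min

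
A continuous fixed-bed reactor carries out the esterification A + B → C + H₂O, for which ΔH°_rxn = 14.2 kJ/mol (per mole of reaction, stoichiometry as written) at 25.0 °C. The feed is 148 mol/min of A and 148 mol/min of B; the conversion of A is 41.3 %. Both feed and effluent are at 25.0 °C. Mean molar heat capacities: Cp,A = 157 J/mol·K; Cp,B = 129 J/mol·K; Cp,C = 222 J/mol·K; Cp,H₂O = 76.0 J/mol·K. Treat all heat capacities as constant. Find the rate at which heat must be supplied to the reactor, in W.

Extent of reaction ξ = 0.413 × 148 = 61.124 mol/min
Reaction term: ξ·ΔH°_rxn = 61.124 × 14.2 = 867.96 kJ/min
Q = ΔH = 867.96 kJ/min = 14.466 kW
Heat supplied = 14466 W

Q_in = 14500 W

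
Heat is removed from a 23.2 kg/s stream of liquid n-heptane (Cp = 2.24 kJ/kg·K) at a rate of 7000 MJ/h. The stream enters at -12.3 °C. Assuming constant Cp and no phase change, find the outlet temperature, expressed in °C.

Q = 7000 MJ/h = 1944.4 kJ/s
ΔT = Q/(ṁ·Cp) = 1944.4/(23.2×2.24) = 37.416 K
T_out = -12.3 − 37.416 = -49.716 °C

T_out = -49.7 °C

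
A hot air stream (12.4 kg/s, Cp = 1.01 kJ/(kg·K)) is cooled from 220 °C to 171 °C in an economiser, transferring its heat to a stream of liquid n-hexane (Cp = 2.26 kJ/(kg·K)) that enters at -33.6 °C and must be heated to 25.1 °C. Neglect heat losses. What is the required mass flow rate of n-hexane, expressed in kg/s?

ṁ_c = 4.63 kg/s

Heat released by hot stream: Q = 12.4 × 1.01 × (220 − 171) = 613.68 kJ/s
Energy balance on cold side (adiabatic exchanger): Q = ṁ_c·Cp_c·(T_c,out − T_c,in)
ṁ_c = 613.68 / [2.26 × (25.1 − -33.6)] = 4.6259 kg/s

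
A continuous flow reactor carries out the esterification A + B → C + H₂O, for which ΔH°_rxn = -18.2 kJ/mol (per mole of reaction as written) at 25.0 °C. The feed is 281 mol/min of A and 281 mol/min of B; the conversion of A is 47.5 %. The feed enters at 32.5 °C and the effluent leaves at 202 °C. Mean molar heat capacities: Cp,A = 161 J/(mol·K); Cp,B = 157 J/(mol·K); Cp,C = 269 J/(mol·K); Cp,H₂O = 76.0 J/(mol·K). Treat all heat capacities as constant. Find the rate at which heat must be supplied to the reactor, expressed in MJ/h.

Q_in = 801 MJ/h

Extent of reaction ξ = 0.475 × 281 = 133.47 mol/min
Reaction term: ξ·ΔH°_rxn = 133.47 × -18.2 = -2429.2 kJ/min
Sensible, feed 32.5→25 °C: -670.18 kJ/min
Outlet flows (mol/min): A 147.53, B 147.53, C 133.47, H₂O 133.47
Sensible, products 25→202 °C: 16454 kJ/min
Q = ΔH = 13355 kJ/min = 222.58 kW
Heat supplied = 801.29 MJ/h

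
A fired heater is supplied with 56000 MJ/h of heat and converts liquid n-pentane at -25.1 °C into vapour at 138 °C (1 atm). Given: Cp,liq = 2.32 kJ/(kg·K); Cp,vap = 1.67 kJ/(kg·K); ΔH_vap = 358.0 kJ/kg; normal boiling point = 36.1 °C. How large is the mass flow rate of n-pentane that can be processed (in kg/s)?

ṁ = 23.2 kg/s

Δh = 2.32×(36.1−-25.1) + 358.0 + 1.67×(138−36.1) = 670.16 kJ/kg
Q = 56000 MJ/h = 15556 kJ/s = 15556 kJ/s
ṁ = Q/Δh = 15556 / 670.16 = 23.212 kg/s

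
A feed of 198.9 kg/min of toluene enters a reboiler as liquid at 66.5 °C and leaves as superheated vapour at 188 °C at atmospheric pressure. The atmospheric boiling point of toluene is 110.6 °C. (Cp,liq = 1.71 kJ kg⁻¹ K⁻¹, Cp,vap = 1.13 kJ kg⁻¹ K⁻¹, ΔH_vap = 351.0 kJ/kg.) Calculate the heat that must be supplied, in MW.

liquid 66.5→110.6 °C: 75.411 kJ/kg
vaporisation at 110.6 °C: 351 kJ/kg
vapour 110.6→188 °C: 87.462 kJ/kg
Δh = 75.411 + 351 + 87.462 = 513.87 kJ/kg
Q = ṁ·Δh = 198.9 kg/min × 513.87 kJ/kg = 102210 kJ/min
|Q| = 1703.5 kW = 1.7035 MW

Q = 1.70 MW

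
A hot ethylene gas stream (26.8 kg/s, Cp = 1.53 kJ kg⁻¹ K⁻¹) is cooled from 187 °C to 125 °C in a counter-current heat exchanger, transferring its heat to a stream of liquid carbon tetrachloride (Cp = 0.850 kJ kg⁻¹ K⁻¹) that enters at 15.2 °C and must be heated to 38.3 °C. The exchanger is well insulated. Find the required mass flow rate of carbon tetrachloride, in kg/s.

ṁ_c = 129 kg/s

Heat released by hot stream: Q = 26.8 × 1.53 × (187 − 125) = 2542.2 kJ/s
Energy balance on cold side (adiabatic exchanger): Q = ṁ_c·Cp_c·(T_c,out − T_c,in)
ṁ_c = 2542.2 / [0.850 × (38.3 − 15.2)] = 129.48 kg/s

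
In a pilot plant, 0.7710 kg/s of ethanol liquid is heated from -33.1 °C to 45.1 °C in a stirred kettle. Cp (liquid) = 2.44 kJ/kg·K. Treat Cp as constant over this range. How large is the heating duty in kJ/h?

Q = ṁ·Cp·ΔT = 0.7710 × 2.44 × (45.1 − -33.1) = 147.11 kJ/s
Heating duty = 529610 kJ/h

Q = 530000 kJ/h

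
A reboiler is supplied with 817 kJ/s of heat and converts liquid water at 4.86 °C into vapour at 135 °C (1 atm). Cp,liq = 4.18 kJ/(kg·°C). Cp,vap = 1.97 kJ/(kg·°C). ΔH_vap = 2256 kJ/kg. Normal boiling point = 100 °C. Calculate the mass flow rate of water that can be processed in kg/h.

ṁ = 1080 kg/h

Δh = 4.18×(100−4.86) + 2256 + 1.97×(135−100) = 2722.6 kJ/kg
Q = 817 kJ/s = 817 kJ/s = 2.9412e+06 kJ/h
ṁ = Q/Δh = 2.9412e+06 / 2722.6 = 1080.3 kg/h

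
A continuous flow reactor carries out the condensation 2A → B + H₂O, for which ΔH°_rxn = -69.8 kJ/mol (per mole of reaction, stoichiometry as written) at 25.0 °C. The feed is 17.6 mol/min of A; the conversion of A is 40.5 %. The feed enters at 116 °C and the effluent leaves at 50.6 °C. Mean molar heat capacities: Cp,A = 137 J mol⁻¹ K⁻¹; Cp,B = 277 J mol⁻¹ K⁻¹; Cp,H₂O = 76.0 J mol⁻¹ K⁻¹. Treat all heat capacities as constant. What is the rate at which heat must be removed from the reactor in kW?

Q_out = 6.65 kW

Extent of reaction ξ = 0.405 × 17.6 / 2 = 3.564 mol/min
Reaction term: ξ·ΔH°_rxn = 3.564 × -69.8 = -248.77 kJ/min
Sensible, feed 116→25 °C: -219.42 kJ/min
Outlet flows (mol/min): A 10.472, B 3.564, H₂O 3.564
Sensible, products 25→50.6 °C: 68.935 kJ/min
Q = ΔH = -399.25 kJ/min = -6.6542 kW
Heat removed = 6.6542 kW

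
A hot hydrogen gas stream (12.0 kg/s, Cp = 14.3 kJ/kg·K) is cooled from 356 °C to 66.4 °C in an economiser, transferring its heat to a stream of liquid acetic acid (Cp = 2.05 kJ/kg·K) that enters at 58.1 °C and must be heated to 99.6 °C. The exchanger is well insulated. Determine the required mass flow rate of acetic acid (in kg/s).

ṁ_c = 584 kg/s

Heat released by hot stream: Q = 12.0 × 14.3 × (356 − 66.4) = 49695 kJ/s
Energy balance on cold side (adiabatic exchanger): Q = ṁ_c·Cp_c·(T_c,out − T_c,in)
ṁ_c = 49695 / [2.05 × (99.6 − 58.1)] = 584.14 kg/s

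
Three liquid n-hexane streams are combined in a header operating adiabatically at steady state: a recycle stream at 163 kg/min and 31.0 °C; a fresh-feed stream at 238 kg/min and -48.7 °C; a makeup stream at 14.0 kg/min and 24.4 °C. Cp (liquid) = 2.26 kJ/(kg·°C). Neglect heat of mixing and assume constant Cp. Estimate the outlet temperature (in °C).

Energy balance with Q = 0: Σ ṁᵢCp,ᵢ(T_out − Tᵢ) = 0
T_out = Σ ṁᵢCp,ᵢTᵢ / Σ ṁᵢCp,ᵢ
      = -14003 / 937.9 = -14.93 °C

T_out = -14.9 °C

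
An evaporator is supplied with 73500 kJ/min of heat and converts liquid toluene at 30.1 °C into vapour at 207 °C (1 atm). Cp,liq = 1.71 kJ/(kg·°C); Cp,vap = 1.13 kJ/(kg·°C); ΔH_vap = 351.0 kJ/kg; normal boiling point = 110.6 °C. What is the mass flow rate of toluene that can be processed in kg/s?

Δh = 1.71×(110.6−30.1) + 351.0 + 1.13×(207−110.6) = 597.59 kJ/kg
Q = 73500 kJ/min = 1225 kJ/s = 1225 kJ/s
ṁ = Q/Δh = 1225 / 597.59 = 2.0499 kg/s

ṁ = 2.05 kg/s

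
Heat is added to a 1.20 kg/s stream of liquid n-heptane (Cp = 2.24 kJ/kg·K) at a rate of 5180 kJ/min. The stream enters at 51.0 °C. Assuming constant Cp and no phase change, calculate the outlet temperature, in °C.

T_out = 83.1 °C

Q = 5180 kJ/min = 86.333 kJ/s
ΔT = Q/(ṁ·Cp) = 86.333/(1.20×2.24) = 32.118 K
T_out = 51.0 + 32.118 = 83.118 °C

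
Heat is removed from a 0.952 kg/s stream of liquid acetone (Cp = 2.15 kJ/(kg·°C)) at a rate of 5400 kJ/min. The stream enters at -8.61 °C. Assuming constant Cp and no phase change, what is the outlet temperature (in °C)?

Q = 5400 kJ/min = 90 kJ/s
ΔT = Q/(ṁ·Cp) = 90/(0.952×2.15) = 43.971 K
T_out = -8.61 − 43.971 = -52.581 °C

T_out = -52.6 °C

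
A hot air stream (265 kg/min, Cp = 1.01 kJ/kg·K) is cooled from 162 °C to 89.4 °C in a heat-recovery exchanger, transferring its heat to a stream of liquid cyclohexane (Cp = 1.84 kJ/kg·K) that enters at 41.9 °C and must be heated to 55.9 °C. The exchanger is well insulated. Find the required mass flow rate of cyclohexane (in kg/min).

ṁ_c = 754 kg/min

Heat released by hot stream: Q = 265 × 1.01 × (162 − 89.4) = 19431 kJ/min
Energy balance on cold side (adiabatic exchanger): Q = ṁ_c·Cp_c·(T_c,out − T_c,in)
ṁ_c = 19431 / [1.84 × (55.9 − 41.9)] = 754.32 kg/min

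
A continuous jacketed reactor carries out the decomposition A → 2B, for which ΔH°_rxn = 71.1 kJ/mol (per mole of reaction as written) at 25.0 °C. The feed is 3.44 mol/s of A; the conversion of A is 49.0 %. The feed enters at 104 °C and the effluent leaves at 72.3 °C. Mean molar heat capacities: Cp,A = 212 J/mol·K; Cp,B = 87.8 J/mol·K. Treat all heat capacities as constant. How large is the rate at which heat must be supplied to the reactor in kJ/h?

Q_in = 338000 kJ/h

Extent of reaction ξ = 0.490 × 3.44 = 1.6856 mol/s
Reaction term: ξ·ΔH°_rxn = 1.6856 × 71.1 = 119.85 kJ/s
Sensible, feed 104→25 °C: -57.613 kJ/s
Outlet flows (mol/s): A 1.7544, B 3.3712
Sensible, products 25→72.3 °C: 31.593 kJ/s
Q = ΔH = 93.826 kJ/s = 93.826 kW
Heat supplied = 337770 kJ/h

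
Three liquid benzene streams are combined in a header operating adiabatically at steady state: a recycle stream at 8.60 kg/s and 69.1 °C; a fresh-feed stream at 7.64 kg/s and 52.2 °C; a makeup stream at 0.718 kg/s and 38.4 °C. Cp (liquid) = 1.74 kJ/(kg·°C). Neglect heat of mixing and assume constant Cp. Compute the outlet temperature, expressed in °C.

T_out = 60.2 °C

No heat crosses the boundary, so H_out = H_in.
T_out = Σ ṁᵢCp,ᵢTᵢ / Σ ṁᵢCp,ᵢ
      = 1775.9 / 29.507 = 60.186 °C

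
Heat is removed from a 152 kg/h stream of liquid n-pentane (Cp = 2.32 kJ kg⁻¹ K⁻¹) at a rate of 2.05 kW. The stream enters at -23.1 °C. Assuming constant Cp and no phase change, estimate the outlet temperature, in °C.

T_out = -44.0 °C

Q = 2.05 kW = 7380 kJ/h
ΔT = Q/(ṁ·Cp) = 7380/(152×2.32) = 20.928 K
T_out = -23.1 − 20.928 = -44.028 °C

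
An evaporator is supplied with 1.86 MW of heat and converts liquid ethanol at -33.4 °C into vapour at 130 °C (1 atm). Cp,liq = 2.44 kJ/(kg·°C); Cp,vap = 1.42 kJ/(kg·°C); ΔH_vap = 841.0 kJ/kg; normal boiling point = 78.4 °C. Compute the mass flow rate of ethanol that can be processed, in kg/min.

ṁ = 94.0 kg/min

Δh = 2.44×(78.4−-33.4) + 841.0 + 1.42×(130−78.4) = 1187.1 kJ/kg
Q = 1.86 MW = 1860 kJ/s = 111600 kJ/min
ṁ = Q/Δh = 111600 / 1187.1 = 94.013 kg/min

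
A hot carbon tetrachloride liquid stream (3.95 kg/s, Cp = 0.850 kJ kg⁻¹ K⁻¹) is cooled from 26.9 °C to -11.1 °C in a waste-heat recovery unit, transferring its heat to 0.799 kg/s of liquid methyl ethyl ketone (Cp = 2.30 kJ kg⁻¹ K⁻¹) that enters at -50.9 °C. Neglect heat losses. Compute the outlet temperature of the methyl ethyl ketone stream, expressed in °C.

T_c,out = 18.5 °C

Heat released by hot stream: Q = 3.95 × 0.850 × (26.9 − -11.1) = 127.58 kJ/s
Energy balance on cold side (adiabatic exchanger): Q = ṁ_c·Cp_c·(T_c,out − T_c,in)
T_c,out = -50.9 + 127.58/(0.799 × 2.30) = 18.526 °C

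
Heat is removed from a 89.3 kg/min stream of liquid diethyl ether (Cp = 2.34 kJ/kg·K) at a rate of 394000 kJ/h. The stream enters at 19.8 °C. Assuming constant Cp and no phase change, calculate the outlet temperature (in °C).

T_out = -11.6 °C

Q = 394000 kJ/h = 6566.7 kJ/min
ΔT = Q/(ṁ·Cp) = 6566.7/(89.3×2.34) = 31.425 K
T_out = 19.8 − 31.425 = -11.625 °C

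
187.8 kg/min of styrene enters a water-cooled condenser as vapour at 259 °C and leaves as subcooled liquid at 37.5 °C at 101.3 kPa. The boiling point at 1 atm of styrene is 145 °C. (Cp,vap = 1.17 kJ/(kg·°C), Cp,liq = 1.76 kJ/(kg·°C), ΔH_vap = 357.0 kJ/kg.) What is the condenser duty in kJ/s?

vapour 259→145 °C: -133.38 kJ/kg
condensation at 145 °C: -357 kJ/kg
liquid 145→37.5 °C: -189.2 kJ/kg
Δh = -133.38 + -357 + -189.2 = -679.58 kJ/kg
Q = ṁ·Δh = 187.8 kg/min × -679.58 kJ/kg = -127630 kJ/min
|Q| = 2127.1 kW

Q_c = 2130 kJ/s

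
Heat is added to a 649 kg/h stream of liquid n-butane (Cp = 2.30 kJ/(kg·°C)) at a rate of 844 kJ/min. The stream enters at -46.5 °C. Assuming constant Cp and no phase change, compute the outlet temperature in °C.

Q = 844 kJ/min = 50640 kJ/h
ΔT = Q/(ṁ·Cp) = 50640/(649×2.30) = 33.925 K
T_out = -46.5 + 33.925 = -12.575 °C

T_out = -12.6 °C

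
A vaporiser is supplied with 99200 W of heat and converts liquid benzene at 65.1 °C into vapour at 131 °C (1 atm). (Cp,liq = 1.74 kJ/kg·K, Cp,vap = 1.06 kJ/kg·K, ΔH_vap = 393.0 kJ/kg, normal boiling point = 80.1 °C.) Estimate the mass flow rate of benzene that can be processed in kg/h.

Δh = 1.74×(80.1−65.1) + 393.0 + 1.06×(131−80.1) = 473.05 kJ/kg
Q = 99200 W = 99.2 kJ/s = 357120 kJ/h
ṁ = Q/Δh = 357120 / 473.05 = 754.92 kg/h

ṁ = 755 kg/h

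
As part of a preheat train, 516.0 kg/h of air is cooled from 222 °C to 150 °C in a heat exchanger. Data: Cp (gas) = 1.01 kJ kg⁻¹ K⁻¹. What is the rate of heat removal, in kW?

Q = ṁ·Cp·ΔT = 516.0 × 1.01 × (150 − 222) = -37524 kJ/h
Converting: 37524 / 3600 s = 10.423 kW

Q_c = 10.4 kW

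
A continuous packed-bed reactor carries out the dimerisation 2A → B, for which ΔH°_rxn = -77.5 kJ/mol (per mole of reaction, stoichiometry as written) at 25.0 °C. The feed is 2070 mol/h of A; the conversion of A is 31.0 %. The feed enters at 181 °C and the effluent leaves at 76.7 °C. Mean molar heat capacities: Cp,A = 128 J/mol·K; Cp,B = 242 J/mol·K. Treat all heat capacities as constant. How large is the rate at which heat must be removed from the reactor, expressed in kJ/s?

Extent of reaction ξ = 0.310 × 2070 / 2 = 320.85 mol/h
Reaction term: ξ·ΔH°_rxn = 320.85 × -77.5 = -24866 kJ/h
Sensible, feed 181→25 °C: -41334 kJ/h
Outlet flows (mol/h): A 1428.3, B 320.85
Sensible, products 25→76.7 °C: 13466 kJ/h
Q = ΔH = -52733 kJ/h = -14.648 kW
Heat removed = 14.648 kJ/s

Q_out = 14.6 kJ/s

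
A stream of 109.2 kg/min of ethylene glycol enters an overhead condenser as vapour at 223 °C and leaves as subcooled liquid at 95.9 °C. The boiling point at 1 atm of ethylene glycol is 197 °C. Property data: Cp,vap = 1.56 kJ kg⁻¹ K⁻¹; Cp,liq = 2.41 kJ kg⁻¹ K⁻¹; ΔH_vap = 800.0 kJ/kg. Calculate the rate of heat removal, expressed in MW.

Q_c = 1.97 MW

vapour 223→197 °C: -40.56 kJ/kg
condensation at 197 °C: -800 kJ/kg
liquid 197→95.9 °C: -243.65 kJ/kg
Δh = -40.56 + -800 + -243.65 = -1084.2 kJ/kg
Q = ṁ·Δh = 109.2 kg/min × -1084.2 kJ/kg = -118400 kJ/min
|Q| = 1973.3 kW = 1.9733 MW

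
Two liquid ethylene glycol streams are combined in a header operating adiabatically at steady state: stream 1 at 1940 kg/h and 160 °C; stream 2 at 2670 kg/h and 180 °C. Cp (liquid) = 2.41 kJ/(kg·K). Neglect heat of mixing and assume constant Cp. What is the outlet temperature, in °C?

No heat crosses the boundary, so H_out = H_in.
Σ ṁᵢCp,ᵢTᵢ = 1940×2.41×160 + 2670×2.41×180 = 1.9063e+06
Σ ṁᵢCp,ᵢ = 1940×2.41 + 2670×2.41 = 11110
T_out = 1.9063e+06 / 11110 = 171.58 °C

T_out = 172 °C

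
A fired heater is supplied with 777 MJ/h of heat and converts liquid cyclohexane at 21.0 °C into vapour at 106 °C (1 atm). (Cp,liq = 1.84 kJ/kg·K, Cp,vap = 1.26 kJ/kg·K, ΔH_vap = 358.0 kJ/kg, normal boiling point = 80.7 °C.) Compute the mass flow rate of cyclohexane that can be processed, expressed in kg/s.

Δh = 1.84×(80.7−21.0) + 358.0 + 1.26×(106−80.7) = 499.73 kJ/kg
Q = 777 MJ/h = 215.83 kJ/s = 215.83 kJ/s
ṁ = Q/Δh = 215.83 / 499.73 = 0.4319 kg/s

ṁ = 0.432 kg/s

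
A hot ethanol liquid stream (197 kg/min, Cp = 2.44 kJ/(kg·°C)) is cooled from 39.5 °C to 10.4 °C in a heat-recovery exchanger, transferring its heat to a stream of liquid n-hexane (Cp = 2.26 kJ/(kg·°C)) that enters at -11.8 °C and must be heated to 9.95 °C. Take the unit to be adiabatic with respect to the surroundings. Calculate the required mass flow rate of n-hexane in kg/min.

Heat released by hot stream: Q = 197 × 2.44 × (39.5 − 10.4) = 13988 kJ/min
Energy balance on cold side (adiabatic exchanger): Q = ṁ_c·Cp_c·(T_c,out − T_c,in)
ṁ_c = 13988 / [2.26 × (9.95 − -11.8)] = 284.56 kg/min

ṁ_c = 285 kg/min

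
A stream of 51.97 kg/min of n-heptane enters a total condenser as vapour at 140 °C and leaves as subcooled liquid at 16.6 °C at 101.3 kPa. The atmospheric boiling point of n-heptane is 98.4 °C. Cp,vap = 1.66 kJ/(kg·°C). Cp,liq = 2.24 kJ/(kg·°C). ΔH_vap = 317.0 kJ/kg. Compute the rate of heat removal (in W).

Q_c = 493000 W

vapour 140→98.4 °C: -69.056 kJ/kg
condensation at 98.4 °C: -317 kJ/kg
liquid 98.4→16.6 °C: -183.23 kJ/kg
Δh = -69.056 + -317 + -183.23 = -569.29 kJ/kg
Q = ṁ·Δh = 51.97 kg/min × -569.29 kJ/kg = -29586 kJ/min
|Q| = 493.1 kW = 493100 W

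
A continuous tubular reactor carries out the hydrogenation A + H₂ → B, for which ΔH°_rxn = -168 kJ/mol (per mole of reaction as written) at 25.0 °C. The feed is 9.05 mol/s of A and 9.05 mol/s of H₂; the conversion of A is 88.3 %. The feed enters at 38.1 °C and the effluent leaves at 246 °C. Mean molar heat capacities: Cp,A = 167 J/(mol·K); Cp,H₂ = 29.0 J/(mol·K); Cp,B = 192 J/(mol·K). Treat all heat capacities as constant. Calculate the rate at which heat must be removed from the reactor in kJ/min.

Q_out = 58800 kJ/min

Extent of reaction ξ = 0.883 × 9.05 = 7.9912 mol/s
Reaction term: ξ·ΔH°_rxn = 7.9912 × -168 = -1342.5 kJ/s
Sensible, feed 38.1→25 °C: -23.237 kJ/s
Outlet flows (mol/s): A 1.0588, H₂ 1.0588, B 7.9912
Sensible, products 25→246 °C: 384.95 kJ/s
Q = ΔH = -980.8 kJ/s = -980.8 kW
Heat removed = 58848 kJ/min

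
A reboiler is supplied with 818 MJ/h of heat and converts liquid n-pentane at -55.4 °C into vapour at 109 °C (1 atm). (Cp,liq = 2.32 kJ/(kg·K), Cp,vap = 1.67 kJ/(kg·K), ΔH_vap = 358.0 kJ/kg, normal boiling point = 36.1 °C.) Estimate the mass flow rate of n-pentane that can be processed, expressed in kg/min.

Δh = 2.32×(36.1−-55.4) + 358.0 + 1.67×(109−36.1) = 692.02 kJ/kg
Q = 818 MJ/h = 227.22 kJ/s = 13633 kJ/min
ṁ = Q/Δh = 13633 / 692.02 = 19.701 kg/min

ṁ = 19.7 kg/min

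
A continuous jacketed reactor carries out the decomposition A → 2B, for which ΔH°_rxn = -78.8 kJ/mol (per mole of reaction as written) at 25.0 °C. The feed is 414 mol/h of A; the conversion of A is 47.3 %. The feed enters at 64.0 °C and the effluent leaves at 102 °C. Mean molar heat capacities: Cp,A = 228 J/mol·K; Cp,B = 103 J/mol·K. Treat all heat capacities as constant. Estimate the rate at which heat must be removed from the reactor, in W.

Q_out = 3380 W

Extent of reaction ξ = 0.473 × 414 = 195.82 mol/h
Reaction term: ξ·ΔH°_rxn = 195.82 × -78.8 = -15431 kJ/h
Sensible, feed 64.0→25 °C: -3681.3 kJ/h
Outlet flows (mol/h): A 218.18, B 391.64
Sensible, products 25→102 °C: 6936.5 kJ/h
Q = ΔH = -12176 kJ/h = -3.3821 kW
Heat removed = 3382.1 W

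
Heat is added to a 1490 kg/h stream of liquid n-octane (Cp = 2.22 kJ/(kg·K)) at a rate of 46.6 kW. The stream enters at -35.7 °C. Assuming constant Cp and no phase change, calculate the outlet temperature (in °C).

T_out = 15.0 °C

Q = 46.6 kW = 167760 kJ/h
ΔT = Q/(ṁ·Cp) = 167760/(1490×2.22) = 50.716 K
T_out = -35.7 + 50.716 = 15.016 °C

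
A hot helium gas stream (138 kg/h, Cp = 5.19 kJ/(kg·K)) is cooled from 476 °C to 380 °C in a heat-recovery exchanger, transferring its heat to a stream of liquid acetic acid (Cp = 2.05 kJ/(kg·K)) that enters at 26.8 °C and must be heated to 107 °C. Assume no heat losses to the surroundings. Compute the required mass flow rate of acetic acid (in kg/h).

ṁ_c = 418 kg/h

Heat released by hot stream: Q = 138 × 5.19 × (476 − 380) = 68757 kJ/h
Energy balance on cold side (adiabatic exchanger): Q = ṁ_c·Cp_c·(T_c,out − T_c,in)
ṁ_c = 68757 / [2.05 × (107 − 26.8)] = 418.21 kg/h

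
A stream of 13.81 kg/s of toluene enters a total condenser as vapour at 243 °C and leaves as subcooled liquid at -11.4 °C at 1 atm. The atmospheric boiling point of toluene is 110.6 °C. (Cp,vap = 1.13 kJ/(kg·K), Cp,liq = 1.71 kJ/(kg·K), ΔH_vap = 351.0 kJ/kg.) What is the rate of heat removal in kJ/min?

vapour 243→110.6 °C: -149.61 kJ/kg
condensation at 110.6 °C: -351 kJ/kg
liquid 110.6→-11.4 °C: -208.62 kJ/kg
Δh = -149.61 + -351 + -208.62 = -709.23 kJ/kg
Q = ṁ·Δh = 13.81 kg/s × -709.23 kJ/kg = -9794.5 kJ/s
|Q| = 9794.5 kW = 587670 kJ/min

Q_c = 588000 kJ/min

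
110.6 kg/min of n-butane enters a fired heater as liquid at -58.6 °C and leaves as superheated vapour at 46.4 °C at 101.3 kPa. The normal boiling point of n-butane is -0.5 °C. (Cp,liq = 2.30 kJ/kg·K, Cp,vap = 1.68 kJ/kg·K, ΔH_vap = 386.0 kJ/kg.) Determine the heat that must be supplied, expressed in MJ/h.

liquid -58.6→-0.5 °C: 133.63 kJ/kg
vaporisation at -0.5 °C: 386 kJ/kg
vapour -0.5→46.4 °C: 78.792 kJ/kg
Δh = 133.63 + 386 + 78.792 = 598.42 kJ/kg
Q = ṁ·Δh = 110.6 kg/min × 598.42 kJ/kg = 66185 kJ/min
|Q| = 1103.1 kW = 3971.1 MJ/h

Q = 3970 MJ/h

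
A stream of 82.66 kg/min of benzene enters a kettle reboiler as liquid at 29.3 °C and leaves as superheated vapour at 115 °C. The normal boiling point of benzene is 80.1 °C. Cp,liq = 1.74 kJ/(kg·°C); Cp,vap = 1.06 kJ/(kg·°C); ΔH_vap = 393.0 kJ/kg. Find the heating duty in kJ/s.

liquid 29.3→80.1 °C: 88.392 kJ/kg
vaporisation at 80.1 °C: 393 kJ/kg
vapour 80.1→115 °C: 36.994 kJ/kg
Δh = 88.392 + 393 + 36.994 = 518.39 kJ/kg
Q = ṁ·Δh = 82.66 kg/min × 518.39 kJ/kg = 42850 kJ/min
|Q| = 714.16 kW

Q = 714 kJ/s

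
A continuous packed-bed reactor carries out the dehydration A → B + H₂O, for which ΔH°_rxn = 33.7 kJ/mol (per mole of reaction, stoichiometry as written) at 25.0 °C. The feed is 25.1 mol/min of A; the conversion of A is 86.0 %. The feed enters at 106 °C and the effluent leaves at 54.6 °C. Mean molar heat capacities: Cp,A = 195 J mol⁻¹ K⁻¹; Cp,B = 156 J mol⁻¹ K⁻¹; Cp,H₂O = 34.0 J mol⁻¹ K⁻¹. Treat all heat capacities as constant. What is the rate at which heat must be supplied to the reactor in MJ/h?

Extent of reaction ξ = 0.860 × 25.1 = 21.586 mol/min
Reaction term: ξ·ΔH°_rxn = 21.586 × 33.7 = 727.45 kJ/min
Sensible, feed 106→25 °C: -396.45 kJ/min
Outlet flows (mol/min): A 3.514, B 21.586, H₂O 21.586
Sensible, products 25→54.6 °C: 141.68 kJ/min
Q = ΔH = 472.68 kJ/min = 7.8779 kW
Heat supplied = 28.361 MJ/h

Q_in = 28.4 MJ/h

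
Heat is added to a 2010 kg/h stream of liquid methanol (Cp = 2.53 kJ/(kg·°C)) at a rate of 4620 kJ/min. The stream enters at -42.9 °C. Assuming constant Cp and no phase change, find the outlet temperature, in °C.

Q = 4620 kJ/min = 277200 kJ/h
ΔT = Q/(ṁ·Cp) = 277200/(2010×2.53) = 54.51 K
T_out = -42.9 + 54.51 = 11.61 °C

T_out = 11.6 °C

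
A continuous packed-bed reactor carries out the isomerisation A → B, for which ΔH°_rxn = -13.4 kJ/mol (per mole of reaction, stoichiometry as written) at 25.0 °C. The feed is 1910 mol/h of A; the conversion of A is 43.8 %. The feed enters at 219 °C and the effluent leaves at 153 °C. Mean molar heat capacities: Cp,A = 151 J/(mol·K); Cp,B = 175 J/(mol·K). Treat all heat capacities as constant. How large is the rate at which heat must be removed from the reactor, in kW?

Extent of reaction ξ = 0.438 × 1910 = 836.58 mol/h
Reaction term: ξ·ΔH°_rxn = 836.58 × -13.4 = -11210 kJ/h
Sensible, feed 219→25 °C: -55952 kJ/h
Outlet flows (mol/h): A 1073.4, B 836.58
Sensible, products 25→153 °C: 39486 kJ/h
Q = ΔH = -27675 kJ/h = -7.6876 kW
Heat removed = 7.6876 kW

Q_out = 7.69 kW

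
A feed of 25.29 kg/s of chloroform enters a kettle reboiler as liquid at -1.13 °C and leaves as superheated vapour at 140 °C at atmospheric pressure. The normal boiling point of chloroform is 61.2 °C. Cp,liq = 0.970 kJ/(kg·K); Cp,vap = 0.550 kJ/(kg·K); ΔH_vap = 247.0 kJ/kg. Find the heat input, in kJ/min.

Q = 532000 kJ/min

liquid -1.13→61.2 °C: 60.46 kJ/kg
vaporisation at 61.2 °C: 247 kJ/kg
vapour 61.2→140 °C: 43.34 kJ/kg
Δh = 60.46 + 247 + 43.34 = 350.8 kJ/kg
Q = ṁ·Δh = 25.29 kg/s × 350.8 kJ/kg = 8871.7 kJ/s
|Q| = 8871.7 kW = 532300 kJ/min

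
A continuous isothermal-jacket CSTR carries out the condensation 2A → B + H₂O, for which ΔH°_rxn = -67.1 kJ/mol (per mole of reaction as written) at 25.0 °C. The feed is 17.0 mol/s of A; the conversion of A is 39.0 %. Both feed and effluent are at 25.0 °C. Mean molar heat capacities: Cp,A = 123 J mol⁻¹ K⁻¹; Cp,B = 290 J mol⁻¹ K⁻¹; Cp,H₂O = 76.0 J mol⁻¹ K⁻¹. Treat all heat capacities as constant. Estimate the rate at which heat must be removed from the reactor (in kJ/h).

Q_out = 801000 kJ/h

Extent of reaction ξ = 0.390 × 17.0 / 2 = 3.315 mol/s
Reaction term: ξ·ΔH°_rxn = 3.315 × -67.1 = -222.44 kJ/s
Q = ΔH = -222.44 kJ/s = -222.44 kW
Heat removed = 800770 kJ/h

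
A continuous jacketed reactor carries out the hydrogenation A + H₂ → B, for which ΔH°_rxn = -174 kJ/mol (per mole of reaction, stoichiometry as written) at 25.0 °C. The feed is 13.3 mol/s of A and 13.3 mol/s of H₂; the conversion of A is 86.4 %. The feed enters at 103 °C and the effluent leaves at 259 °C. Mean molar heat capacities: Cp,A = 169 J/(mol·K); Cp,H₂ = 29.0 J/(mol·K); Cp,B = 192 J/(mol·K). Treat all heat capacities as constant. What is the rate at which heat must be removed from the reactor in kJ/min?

Extent of reaction ξ = 0.864 × 13.3 = 11.491 mol/s
Reaction term: ξ·ΔH°_rxn = 11.491 × -174 = -1999.5 kJ/s
Sensible, feed 103→25 °C: -205.41 kJ/s
Outlet flows (mol/s): A 1.8088, H₂ 1.8088, B 11.491
Sensible, products 25→259 °C: 600.08 kJ/s
Q = ΔH = -1604.8 kJ/s = -1604.8 kW
Heat removed = 96288 kJ/min

Q_out = 96300 kJ/min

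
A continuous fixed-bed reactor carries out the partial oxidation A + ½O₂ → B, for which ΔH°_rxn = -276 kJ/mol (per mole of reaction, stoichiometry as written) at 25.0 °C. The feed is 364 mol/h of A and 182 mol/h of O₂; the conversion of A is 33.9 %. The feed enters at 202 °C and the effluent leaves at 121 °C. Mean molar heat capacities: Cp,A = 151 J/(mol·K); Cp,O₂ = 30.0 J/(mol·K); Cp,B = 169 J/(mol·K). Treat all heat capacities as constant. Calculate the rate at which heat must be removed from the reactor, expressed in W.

Extent of reaction ξ = 0.339 × 364 = 123.4 mol/h
Reaction term: ξ·ΔH°_rxn = 123.4 × -276 = -34057 kJ/h
Sensible, feed 202→25 °C: -10695 kJ/h
Outlet flows (mol/h): A 240.6, O₂ 120.3, B 123.4
Sensible, products 25→121 °C: 5836.2 kJ/h
Q = ΔH = -38916 kJ/h = -10.81 kW
Heat removed = 10810 W

Q_out = 10800 W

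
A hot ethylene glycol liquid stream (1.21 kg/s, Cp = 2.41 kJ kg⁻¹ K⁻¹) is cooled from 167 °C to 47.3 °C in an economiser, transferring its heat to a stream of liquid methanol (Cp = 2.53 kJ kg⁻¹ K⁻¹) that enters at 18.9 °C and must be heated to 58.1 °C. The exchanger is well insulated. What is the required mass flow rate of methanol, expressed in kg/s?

Heat released by hot stream: Q = 1.21 × 2.41 × (167 − 47.3) = 349.06 kJ/s
Energy balance on cold side (adiabatic exchanger): Q = ṁ_c·Cp_c·(T_c,out − T_c,in)
ṁ_c = 349.06 / [2.53 × (58.1 − 18.9)] = 3.5196 kg/s

ṁ_c = 3.52 kg/s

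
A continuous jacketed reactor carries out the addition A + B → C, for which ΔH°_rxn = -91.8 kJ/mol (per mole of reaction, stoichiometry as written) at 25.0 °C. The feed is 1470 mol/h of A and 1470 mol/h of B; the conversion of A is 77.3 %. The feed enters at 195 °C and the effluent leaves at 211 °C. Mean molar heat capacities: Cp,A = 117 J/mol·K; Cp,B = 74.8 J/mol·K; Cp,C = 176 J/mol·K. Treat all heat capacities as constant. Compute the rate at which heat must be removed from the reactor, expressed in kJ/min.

Q_out = 1720 kJ/min

Extent of reaction ξ = 0.773 × 1470 = 1136.3 mol/h
Reaction term: ξ·ΔH°_rxn = 1136.3 × -91.8 = -104310 kJ/h
Sensible, feed 195→25 °C: -47931 kJ/h
Outlet flows (mol/h): A 333.69, B 333.69, C 1136.3
Sensible, products 25→211 °C: 49103 kJ/h
Q = ΔH = -103140 kJ/h = -28.65 kW
Heat removed = 1719 kJ/min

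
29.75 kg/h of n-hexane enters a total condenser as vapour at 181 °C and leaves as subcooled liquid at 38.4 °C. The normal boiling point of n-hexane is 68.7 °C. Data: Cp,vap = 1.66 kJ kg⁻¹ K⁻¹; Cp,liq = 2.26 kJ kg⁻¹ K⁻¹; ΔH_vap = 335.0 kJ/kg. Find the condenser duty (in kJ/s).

vapour 181→68.7 °C: -186.42 kJ/kg
condensation at 68.7 °C: -335 kJ/kg
liquid 68.7→38.4 °C: -68.478 kJ/kg
Δh = -186.42 + -335 + -68.478 = -589.9 kJ/kg
Q = ṁ·Δh = 29.75 kg/h × -589.9 kJ/kg = -17549 kJ/h
|Q| = 4.8748 kW

Q_c = 4.87 kJ/s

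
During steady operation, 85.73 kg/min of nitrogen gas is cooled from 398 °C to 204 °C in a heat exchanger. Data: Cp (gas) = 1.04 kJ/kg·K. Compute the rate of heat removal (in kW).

Q_c = 288 kW

Q = ṁ·Cp·ΔT = 85.73 × 1.04 × (204 − 398) = -17297 kJ/min
Converting: 17297 / 60 s = 288.28 kW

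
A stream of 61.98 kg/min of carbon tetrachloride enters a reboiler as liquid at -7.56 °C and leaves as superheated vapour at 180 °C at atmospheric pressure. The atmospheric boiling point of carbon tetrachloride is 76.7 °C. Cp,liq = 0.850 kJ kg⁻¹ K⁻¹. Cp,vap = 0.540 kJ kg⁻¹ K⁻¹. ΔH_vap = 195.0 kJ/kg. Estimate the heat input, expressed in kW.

liquid -7.56→76.7 °C: 71.621 kJ/kg
vaporisation at 76.7 °C: 195 kJ/kg
vapour 76.7→180 °C: 55.782 kJ/kg
Δh = 71.621 + 195 + 55.782 = 322.4 kJ/kg
Q = ṁ·Δh = 61.98 kg/min × 322.4 kJ/kg = 19983 kJ/min
|Q| = 333.04 kW

Q = 333 kW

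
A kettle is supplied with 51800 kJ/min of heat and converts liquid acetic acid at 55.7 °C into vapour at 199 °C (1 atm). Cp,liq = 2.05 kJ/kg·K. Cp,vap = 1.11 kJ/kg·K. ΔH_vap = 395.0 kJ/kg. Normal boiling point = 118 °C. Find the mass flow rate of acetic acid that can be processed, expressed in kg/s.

Δh = 2.05×(118−55.7) + 395.0 + 1.11×(199−118) = 612.62 kJ/kg
Q = 51800 kJ/min = 863.33 kJ/s = 863.33 kJ/s
ṁ = Q/Δh = 863.33 / 612.62 = 1.4092 kg/s

ṁ = 1.41 kg/s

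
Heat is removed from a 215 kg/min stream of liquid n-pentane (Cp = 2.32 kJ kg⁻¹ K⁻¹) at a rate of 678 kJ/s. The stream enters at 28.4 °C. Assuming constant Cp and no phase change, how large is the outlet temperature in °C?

T_out = -53.2 °C

Q = 678 kJ/s = 40680 kJ/min
ΔT = Q/(ṁ·Cp) = 40680/(215×2.32) = 81.556 K
T_out = 28.4 − 81.556 = -53.156 °C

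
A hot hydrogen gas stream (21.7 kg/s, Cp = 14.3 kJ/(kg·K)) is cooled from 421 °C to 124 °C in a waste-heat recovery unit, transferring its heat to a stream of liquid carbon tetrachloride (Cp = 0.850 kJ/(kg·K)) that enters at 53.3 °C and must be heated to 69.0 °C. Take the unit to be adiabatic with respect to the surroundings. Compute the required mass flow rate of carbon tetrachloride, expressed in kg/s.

Heat released by hot stream: Q = 21.7 × 14.3 × (421 − 124) = 92162 kJ/s
Energy balance on cold side (adiabatic exchanger): Q = ṁ_c·Cp_c·(T_c,out − T_c,in)
ṁ_c = 92162 / [0.850 × (69.0 − 53.3)] = 6906.1 kg/s

ṁ_c = 6910 kg/s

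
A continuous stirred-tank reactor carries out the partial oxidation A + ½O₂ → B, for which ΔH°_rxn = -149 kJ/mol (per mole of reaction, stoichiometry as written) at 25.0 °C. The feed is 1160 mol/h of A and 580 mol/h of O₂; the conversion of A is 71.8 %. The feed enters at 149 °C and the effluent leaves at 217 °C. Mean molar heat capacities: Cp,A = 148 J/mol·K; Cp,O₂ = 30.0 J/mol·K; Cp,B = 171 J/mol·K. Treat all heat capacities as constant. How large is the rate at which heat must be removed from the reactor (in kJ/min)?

Extent of reaction ξ = 0.718 × 1160 = 832.88 mol/h
Reaction term: ξ·ΔH°_rxn = 832.88 × -149 = -124100 kJ/h
Sensible, feed 149→25 °C: -23446 kJ/h
Outlet flows (mol/h): A 327.12, O₂ 163.56, B 832.88
Sensible, products 25→217 °C: 37583 kJ/h
Q = ΔH = -109960 kJ/h = -30.545 kW
Heat removed = 1832.7 kJ/min

Q_out = 1830 kJ/min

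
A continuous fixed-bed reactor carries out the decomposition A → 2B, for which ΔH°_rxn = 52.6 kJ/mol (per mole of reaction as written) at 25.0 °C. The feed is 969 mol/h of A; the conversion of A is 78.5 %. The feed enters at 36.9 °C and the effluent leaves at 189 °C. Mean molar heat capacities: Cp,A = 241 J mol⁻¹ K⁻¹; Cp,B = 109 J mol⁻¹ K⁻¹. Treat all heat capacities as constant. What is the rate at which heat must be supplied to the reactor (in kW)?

Q_in = 20.2 kW

Extent of reaction ξ = 0.785 × 969 = 760.67 mol/h
Reaction term: ξ·ΔH°_rxn = 760.67 × 52.6 = 40011 kJ/h
Sensible, feed 36.9→25 °C: -2779 kJ/h
Outlet flows (mol/h): A 208.33, B 1521.3
Sensible, products 25→189 °C: 35430 kJ/h
Q = ΔH = 72662 kJ/h = 20.184 kW
Heat supplied = 20.184 kW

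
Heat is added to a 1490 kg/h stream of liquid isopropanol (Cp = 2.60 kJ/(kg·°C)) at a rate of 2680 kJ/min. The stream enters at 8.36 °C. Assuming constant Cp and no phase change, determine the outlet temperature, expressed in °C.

T_out = 49.9 °C

Q = 2680 kJ/min = 160800 kJ/h
ΔT = Q/(ṁ·Cp) = 160800/(1490×2.60) = 41.507 K
T_out = 8.36 + 41.507 = 49.867 °C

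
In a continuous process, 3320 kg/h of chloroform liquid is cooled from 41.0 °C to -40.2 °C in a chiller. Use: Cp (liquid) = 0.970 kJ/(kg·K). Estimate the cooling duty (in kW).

Q = ṁ·Cp·ΔT = 3320 × 0.970 × (-40.2 − 41.0) = -261500 kJ/h
Converting: 261500 / 3600 s = 72.638 kW

Q_c = 72.6 kW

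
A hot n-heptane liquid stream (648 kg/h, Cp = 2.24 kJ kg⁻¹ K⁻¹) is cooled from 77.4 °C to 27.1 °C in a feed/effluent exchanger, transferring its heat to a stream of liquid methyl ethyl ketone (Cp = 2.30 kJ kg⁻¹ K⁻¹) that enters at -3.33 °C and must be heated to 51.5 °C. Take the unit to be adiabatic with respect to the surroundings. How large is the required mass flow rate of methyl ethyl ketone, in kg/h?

ṁ_c = 579 kg/h

Heat released by hot stream: Q = 648 × 2.24 × (77.4 − 27.1) = 73011 kJ/h
Energy balance on cold side (adiabatic exchanger): Q = ṁ_c·Cp_c·(T_c,out − T_c,in)
ṁ_c = 73011 / [2.30 × (51.5 − -3.33)] = 578.96 kg/h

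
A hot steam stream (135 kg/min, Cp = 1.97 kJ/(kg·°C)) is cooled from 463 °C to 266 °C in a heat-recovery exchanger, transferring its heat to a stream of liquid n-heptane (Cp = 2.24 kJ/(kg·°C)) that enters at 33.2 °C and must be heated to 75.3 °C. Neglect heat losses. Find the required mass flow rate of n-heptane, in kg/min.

Heat released by hot stream: Q = 135 × 1.97 × (463 − 266) = 52392 kJ/min
Energy balance on cold side (adiabatic exchanger): Q = ṁ_c·Cp_c·(T_c,out − T_c,in)
ṁ_c = 52392 / [2.24 × (75.3 − 33.2)] = 555.57 kg/min

ṁ_c = 556 kg/min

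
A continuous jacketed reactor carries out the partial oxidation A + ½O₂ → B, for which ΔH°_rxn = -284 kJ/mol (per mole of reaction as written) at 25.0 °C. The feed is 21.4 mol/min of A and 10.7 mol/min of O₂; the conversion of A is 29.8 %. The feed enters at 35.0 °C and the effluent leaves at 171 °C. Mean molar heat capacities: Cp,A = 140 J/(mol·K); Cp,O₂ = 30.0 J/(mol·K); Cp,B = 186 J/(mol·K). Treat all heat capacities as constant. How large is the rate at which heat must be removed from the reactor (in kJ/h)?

Extent of reaction ξ = 0.298 × 21.4 = 6.3772 mol/min
Reaction term: ξ·ΔH°_rxn = 6.3772 × -284 = -1811.1 kJ/min
Sensible, feed 35.0→25 °C: -33.17 kJ/min
Outlet flows (mol/min): A 15.023, O₂ 7.5114, B 6.3772
Sensible, products 25→171 °C: 513.15 kJ/min
Q = ΔH = -1331.1 kJ/min = -22.186 kW
Heat removed = 79869 kJ/h

Q_out = 79900 kJ/h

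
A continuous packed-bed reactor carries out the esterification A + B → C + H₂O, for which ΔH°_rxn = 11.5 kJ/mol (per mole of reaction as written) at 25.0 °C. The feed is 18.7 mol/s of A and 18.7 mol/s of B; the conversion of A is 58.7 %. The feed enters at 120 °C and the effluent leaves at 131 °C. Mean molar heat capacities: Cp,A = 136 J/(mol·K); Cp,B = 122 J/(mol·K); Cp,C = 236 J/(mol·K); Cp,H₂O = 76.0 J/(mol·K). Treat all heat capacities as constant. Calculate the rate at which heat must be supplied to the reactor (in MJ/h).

Extent of reaction ξ = 0.587 × 18.7 = 10.977 mol/s
Reaction term: ξ·ΔH°_rxn = 10.977 × 11.5 = 126.23 kJ/s
Sensible, feed 120→25 °C: -458.34 kJ/s
Outlet flows (mol/s): A 7.7231, B 7.7231, C 10.977, H₂O 10.977
Sensible, products 25→131 °C: 574.24 kJ/s
Q = ΔH = 242.14 kJ/s = 242.14 kW
Heat supplied = 871.69 MJ/h

Q_in = 872 MJ/h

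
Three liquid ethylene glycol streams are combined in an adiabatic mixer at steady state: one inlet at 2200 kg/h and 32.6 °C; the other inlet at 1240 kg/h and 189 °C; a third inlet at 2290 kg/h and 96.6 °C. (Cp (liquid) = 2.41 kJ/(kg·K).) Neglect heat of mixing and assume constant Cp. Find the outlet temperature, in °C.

Adiabatic, steady state ⇒ Σ ṁᵢCp,ᵢ(T_out − Tᵢ) = 0
Σ ṁᵢCp,ᵢTᵢ = 2200×2.41×32.6 + 1240×2.41×189 + 2290×2.41×96.6 = 1.2708e+06
Σ ṁᵢCp,ᵢ = 2200×2.41 + 1240×2.41 + 2290×2.41 = 13809
T_out = 1.2708e+06 / 13809 = 92.023 °C

T_out = 92.0 °C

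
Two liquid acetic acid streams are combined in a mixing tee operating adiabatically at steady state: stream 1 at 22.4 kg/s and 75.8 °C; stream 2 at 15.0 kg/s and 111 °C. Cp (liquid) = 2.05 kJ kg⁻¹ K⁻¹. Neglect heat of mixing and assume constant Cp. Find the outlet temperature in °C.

No heat crosses the boundary, so H_out = H_in.
T_out = Σ ṁᵢCp,ᵢTᵢ / Σ ṁᵢCp,ᵢ
      = 6894 / 76.67 = 89.918 °C

T_out = 89.9 °C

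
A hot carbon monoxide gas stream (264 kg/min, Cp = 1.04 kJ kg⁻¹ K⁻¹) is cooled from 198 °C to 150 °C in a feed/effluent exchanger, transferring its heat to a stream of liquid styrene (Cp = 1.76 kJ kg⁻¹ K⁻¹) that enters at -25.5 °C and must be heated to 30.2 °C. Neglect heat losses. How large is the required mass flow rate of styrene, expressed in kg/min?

ṁ_c = 134 kg/min

Heat released by hot stream: Q = 264 × 1.04 × (198 − 150) = 13179 kJ/min
Energy balance on cold side (adiabatic exchanger): Q = ṁ_c·Cp_c·(T_c,out − T_c,in)
ṁ_c = 13179 / [1.76 × (30.2 − -25.5)] = 134.43 kg/min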